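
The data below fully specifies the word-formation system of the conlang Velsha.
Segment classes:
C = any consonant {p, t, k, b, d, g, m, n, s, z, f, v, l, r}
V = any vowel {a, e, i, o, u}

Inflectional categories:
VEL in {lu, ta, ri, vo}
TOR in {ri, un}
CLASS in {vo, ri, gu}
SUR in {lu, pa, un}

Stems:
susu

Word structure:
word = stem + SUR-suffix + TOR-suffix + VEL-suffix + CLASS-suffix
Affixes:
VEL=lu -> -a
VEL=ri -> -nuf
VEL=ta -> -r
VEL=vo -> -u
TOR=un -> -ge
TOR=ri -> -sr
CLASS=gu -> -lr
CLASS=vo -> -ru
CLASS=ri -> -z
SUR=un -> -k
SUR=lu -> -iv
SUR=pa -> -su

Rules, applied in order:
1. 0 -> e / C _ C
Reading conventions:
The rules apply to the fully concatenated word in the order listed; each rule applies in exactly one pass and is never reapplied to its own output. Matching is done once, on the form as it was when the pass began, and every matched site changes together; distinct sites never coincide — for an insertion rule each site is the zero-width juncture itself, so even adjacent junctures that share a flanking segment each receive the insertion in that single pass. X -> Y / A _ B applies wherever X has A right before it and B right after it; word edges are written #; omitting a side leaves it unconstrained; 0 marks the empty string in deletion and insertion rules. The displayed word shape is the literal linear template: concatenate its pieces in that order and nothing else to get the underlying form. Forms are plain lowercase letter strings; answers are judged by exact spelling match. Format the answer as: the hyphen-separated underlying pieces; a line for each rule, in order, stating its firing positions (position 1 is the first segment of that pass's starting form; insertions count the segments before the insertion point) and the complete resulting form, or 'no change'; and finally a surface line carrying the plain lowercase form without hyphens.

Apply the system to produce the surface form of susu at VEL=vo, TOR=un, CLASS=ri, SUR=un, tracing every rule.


underlying: susu-k-ge-u-z
1. 0 -> e / C _ C: inserts after position(s) 5: susukegeuz
surface: susukegeuz


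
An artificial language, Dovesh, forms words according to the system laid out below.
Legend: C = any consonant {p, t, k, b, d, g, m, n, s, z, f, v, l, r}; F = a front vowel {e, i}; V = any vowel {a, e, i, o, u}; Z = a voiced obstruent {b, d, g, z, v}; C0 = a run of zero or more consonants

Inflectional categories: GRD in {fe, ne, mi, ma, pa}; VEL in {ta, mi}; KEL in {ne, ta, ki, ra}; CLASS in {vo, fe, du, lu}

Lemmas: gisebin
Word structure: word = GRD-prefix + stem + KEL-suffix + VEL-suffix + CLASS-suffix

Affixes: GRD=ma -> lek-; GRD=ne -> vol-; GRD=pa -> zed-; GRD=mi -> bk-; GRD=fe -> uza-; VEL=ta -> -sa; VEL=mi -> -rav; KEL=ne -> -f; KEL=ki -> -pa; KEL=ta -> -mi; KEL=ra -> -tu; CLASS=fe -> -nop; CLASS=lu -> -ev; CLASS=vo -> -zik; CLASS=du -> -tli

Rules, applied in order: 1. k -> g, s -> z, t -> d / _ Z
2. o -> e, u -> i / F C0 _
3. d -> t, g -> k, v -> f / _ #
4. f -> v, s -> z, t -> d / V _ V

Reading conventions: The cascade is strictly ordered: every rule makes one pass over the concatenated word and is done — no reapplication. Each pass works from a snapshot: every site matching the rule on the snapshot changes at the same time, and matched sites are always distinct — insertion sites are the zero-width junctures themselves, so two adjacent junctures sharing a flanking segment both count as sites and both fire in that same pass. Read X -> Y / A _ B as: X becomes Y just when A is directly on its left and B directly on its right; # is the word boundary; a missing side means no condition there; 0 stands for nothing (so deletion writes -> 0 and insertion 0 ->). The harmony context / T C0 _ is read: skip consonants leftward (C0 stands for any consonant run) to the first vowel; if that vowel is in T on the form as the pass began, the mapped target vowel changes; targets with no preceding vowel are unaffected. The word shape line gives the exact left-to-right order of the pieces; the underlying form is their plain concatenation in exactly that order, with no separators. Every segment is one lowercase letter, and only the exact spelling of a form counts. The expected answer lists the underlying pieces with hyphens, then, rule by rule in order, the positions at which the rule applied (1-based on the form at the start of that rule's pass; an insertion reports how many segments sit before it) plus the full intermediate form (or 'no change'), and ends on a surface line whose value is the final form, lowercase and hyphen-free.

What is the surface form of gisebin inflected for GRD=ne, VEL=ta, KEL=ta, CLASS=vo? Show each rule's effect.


underlying: vol-gisebin-mi-sa-zik
1. k -> g, s -> z, t -> d / _ Z: no change
2. o -> e, u -> i / F C0 _: no change
3. d -> t, g -> k, v -> f / _ #: no change
4. f -> v, s -> z, t -> d / V _ V: fires at position(s) 6, 13: volgizebinmizazik
surface: volgizebinmizazik


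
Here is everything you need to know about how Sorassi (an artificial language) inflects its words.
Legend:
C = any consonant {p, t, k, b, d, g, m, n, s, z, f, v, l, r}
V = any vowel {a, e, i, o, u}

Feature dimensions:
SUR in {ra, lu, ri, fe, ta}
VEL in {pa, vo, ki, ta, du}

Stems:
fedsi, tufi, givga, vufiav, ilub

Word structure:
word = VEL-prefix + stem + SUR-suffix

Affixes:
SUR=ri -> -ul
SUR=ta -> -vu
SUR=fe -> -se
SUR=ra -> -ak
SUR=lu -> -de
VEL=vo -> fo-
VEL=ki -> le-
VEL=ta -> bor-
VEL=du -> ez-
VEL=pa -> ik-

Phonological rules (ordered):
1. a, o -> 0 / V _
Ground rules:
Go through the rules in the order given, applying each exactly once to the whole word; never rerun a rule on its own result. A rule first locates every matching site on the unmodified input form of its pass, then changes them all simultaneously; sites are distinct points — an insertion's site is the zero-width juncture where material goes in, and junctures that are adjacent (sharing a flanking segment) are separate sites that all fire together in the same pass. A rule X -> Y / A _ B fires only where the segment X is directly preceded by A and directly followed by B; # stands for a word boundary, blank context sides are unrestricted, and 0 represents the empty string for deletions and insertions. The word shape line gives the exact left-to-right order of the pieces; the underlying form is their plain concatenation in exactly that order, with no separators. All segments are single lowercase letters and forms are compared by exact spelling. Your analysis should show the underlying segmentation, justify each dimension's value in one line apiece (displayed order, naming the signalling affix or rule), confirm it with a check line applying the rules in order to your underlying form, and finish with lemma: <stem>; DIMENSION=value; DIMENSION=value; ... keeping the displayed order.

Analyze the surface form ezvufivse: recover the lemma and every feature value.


underlying: ez-vufiav-se
SUR=fe - signalled by the affix -se
VEL=du - signalled by the affix ez-
check: ezvufiavse -> ezvufivse
lemma: vufiav; SUR=fe; VEL=du


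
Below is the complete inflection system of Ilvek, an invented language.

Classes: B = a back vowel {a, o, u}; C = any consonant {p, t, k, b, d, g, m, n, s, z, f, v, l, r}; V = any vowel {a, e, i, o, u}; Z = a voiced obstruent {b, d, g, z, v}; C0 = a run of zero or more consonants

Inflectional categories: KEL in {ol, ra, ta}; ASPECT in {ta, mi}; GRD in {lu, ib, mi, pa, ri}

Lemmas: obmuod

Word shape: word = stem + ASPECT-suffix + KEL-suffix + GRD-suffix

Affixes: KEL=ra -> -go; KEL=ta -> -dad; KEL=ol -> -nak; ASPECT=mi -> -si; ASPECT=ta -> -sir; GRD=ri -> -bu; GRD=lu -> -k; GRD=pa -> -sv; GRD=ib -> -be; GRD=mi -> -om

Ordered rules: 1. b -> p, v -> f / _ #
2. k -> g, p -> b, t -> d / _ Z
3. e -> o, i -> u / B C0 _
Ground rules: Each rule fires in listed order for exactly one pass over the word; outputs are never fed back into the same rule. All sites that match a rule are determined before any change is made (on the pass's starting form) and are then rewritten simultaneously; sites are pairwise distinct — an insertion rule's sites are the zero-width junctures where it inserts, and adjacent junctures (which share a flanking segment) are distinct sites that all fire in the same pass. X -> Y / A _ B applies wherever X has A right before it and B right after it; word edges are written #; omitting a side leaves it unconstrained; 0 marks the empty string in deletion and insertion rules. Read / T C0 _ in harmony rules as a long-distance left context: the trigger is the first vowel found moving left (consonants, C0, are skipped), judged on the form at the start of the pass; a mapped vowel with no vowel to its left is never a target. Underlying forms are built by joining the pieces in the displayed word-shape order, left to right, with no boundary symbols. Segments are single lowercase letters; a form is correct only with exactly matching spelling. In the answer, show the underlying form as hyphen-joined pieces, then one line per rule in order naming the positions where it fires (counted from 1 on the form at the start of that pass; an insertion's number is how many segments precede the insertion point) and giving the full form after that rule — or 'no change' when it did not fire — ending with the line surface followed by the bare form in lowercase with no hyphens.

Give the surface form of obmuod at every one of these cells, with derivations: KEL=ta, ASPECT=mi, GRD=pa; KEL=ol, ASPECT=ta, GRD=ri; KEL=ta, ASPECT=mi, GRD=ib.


cell KEL=ta, ASPECT=mi, GRD=pa:
underlying: obmuod-si-dad-sv
1. b -> p, v -> f / _ #: fires at position(s) 13: obmuodsidadsf
2. k -> g, p -> b, t -> d / _ Z: no change
3. e -> o, i -> u / B C0 _: fires at position(s) 8: obmuodsudadsf
surface: obmuodsudadsf

cell KEL=ol, ASPECT=ta, GRD=ri:
underlying: obmuod-sir-nak-bu
1. b -> p, v -> f / _ #: no change
2. k -> g, p -> b, t -> d / _ Z: fires at position(s) 12: obmuodsirnagbu
3. e -> o, i -> u / B C0 _: fires at position(s) 8: obmuodsurnagbu
surface: obmuodsurnagbu

cell KEL=ta, ASPECT=mi, GRD=ib:
underlying: obmuod-si-dad-be
1. b -> p, v -> f / _ #: no change
2. k -> g, p -> b, t -> d / _ Z: no change
3. e -> o, i -> u / B C0 _: fires at position(s) 8, 13: obmuodsudadbo
surface: obmuodsudadbo


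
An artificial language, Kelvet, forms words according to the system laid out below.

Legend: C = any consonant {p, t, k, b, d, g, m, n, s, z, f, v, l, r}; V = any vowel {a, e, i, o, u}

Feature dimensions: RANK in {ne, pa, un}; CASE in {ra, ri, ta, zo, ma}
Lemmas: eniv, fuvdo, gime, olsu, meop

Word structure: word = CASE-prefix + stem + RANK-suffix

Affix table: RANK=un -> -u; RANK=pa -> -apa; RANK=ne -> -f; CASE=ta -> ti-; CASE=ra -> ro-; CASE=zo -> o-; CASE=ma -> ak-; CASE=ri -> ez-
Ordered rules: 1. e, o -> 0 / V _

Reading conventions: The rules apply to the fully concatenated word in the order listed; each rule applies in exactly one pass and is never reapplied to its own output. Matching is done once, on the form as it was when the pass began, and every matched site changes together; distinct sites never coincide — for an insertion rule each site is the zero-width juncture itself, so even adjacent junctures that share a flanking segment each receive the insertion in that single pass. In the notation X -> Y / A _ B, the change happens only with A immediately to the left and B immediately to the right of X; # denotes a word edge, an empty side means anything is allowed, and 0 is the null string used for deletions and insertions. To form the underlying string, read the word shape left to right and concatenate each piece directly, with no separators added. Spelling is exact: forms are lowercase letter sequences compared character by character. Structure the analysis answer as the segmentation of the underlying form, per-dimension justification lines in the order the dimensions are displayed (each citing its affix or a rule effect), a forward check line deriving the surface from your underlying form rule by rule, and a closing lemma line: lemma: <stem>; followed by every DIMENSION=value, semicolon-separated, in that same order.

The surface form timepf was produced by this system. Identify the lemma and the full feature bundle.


underlying: ti-meop-f
RANK=ne - signalled by the affix -f
CASE=ta - signalled by the affix ti-
check: timeopf -> timepf
lemma: meop; RANK=ne; CASE=ta


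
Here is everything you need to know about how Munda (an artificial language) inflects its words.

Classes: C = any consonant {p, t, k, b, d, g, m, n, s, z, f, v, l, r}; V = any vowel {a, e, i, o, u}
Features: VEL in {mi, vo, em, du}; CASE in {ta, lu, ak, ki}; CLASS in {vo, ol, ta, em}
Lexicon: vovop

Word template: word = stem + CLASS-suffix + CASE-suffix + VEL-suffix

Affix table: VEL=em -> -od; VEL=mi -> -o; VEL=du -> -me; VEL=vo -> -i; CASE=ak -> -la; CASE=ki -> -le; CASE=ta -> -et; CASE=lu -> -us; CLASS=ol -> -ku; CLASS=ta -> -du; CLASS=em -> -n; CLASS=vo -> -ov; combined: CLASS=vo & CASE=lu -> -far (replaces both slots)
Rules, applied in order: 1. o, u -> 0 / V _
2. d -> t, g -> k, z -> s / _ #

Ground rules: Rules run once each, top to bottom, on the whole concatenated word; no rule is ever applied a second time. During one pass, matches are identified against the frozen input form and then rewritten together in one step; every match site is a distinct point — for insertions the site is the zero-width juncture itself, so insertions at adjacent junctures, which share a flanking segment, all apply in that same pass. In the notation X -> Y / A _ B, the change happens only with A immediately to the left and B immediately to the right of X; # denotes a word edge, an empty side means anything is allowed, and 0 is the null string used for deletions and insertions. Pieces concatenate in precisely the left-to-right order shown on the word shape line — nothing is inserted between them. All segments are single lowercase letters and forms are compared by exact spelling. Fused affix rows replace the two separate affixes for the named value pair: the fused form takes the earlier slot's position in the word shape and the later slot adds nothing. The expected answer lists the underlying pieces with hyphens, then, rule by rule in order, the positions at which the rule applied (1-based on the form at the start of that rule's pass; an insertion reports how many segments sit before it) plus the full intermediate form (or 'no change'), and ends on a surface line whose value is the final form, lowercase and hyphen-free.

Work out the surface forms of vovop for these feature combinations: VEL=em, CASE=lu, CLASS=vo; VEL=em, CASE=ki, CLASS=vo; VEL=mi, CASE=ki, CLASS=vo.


cell VEL=em, CASE=lu, CLASS=vo:
underlying: vovop-far-od
1. o, u -> 0 / V _: no change
2. d -> t, g -> k, z -> s / _ #: fires at position(s) 10: vovopfarot
surface: vovopfarot

cell VEL=em, CASE=ki, CLASS=vo:
underlying: vovop-ov-le-od
1. o, u -> 0 / V _: fires at position(s) 10: vovopovled
2. d -> t, g -> k, z -> s / _ #: fires at position(s) 10: vovopovlet
surface: vovopovlet

cell VEL=mi, CASE=ki, CLASS=vo:
underlying: vovop-ov-le-o
1. o, u -> 0 / V _: fires at position(s) 10: vovopovle
2. d -> t, g -> k, z -> s / _ #: no change
surface: vovopovle


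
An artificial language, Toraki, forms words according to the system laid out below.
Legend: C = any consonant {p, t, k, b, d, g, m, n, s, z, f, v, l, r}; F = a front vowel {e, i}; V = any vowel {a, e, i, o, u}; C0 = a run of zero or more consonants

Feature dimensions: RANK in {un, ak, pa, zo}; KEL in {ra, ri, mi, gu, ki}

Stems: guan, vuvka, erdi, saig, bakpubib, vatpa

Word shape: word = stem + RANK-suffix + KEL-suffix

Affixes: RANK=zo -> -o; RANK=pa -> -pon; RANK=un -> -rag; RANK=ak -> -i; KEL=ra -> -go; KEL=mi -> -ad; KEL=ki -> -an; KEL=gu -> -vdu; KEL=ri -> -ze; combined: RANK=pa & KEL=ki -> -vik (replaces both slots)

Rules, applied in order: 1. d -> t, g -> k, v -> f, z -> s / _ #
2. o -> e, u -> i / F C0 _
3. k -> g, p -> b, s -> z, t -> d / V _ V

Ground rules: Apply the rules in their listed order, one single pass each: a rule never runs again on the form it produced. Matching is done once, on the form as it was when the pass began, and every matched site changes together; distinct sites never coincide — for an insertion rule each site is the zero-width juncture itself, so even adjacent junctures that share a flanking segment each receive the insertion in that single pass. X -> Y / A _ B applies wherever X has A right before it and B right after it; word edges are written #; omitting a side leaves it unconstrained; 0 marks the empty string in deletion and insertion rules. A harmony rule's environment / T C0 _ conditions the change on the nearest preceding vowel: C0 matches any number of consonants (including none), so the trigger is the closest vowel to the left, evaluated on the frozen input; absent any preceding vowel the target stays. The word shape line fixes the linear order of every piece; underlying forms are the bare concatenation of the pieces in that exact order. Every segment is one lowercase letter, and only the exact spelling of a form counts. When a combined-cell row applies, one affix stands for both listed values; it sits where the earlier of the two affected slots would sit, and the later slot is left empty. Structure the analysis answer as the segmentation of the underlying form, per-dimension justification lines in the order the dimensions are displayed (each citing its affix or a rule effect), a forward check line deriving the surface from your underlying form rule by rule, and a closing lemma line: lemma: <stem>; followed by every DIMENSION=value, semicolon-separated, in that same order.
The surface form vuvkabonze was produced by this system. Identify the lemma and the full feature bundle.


underlying: vuvka-pon-ze
RANK=pa - signalled by the affix -pon
KEL=ri - signalled by the affix -ze
check: vuvkaponze -> vuvkaponze -> vuvkaponze -> vuvkabonze
lemma: vuvka; RANK=pa; KEL=ri


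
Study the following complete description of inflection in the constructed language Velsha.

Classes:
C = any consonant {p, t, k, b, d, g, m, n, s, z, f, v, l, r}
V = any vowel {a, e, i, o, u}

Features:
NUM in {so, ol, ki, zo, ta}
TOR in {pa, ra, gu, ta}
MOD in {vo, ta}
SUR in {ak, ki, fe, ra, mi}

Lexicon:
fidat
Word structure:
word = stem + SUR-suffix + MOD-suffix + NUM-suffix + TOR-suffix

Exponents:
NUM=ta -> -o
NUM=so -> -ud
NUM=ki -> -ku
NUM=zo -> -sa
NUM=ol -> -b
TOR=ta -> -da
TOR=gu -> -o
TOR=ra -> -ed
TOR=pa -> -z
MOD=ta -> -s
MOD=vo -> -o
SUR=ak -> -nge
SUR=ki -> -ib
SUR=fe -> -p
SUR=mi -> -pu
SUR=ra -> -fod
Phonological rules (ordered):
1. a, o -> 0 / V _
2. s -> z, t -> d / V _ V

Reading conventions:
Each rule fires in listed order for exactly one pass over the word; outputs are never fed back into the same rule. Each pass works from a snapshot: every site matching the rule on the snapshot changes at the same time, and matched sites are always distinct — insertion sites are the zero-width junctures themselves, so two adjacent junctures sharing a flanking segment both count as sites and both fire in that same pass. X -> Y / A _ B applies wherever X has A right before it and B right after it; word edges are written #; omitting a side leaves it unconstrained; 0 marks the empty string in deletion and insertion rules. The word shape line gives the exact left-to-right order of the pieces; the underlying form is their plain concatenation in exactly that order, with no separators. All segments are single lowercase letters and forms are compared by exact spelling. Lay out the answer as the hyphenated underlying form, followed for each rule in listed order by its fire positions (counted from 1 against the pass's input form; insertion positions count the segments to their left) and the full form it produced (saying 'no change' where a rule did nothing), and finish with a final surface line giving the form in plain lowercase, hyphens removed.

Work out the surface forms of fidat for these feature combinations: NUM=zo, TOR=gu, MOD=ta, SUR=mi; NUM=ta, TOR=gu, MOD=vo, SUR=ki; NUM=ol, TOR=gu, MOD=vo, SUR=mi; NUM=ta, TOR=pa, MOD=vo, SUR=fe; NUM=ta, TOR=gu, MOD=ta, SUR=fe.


cell NUM=zo, TOR=gu, MOD=ta, SUR=mi:
underlying: fidat-pu-s-sa-o
1. a, o -> 0 / V _: fires at position(s) 11: fidatpussa
2. s -> z, t -> d / V _ V: no change
surface: fidatpussa

cell NUM=ta, TOR=gu, MOD=vo, SUR=ki:
underlying: fidat-ib-o-o-o
1. a, o -> 0 / V _: fires at position(s) 9, 10: fidatibo
2. s -> z, t -> d / V _ V: fires at position(s) 5: fidadibo
surface: fidadibo

cell NUM=ol, TOR=gu, MOD=vo, SUR=mi:
underlying: fidat-pu-o-b-o
1. a, o -> 0 / V _: fires at position(s) 8: fidatpubo
2. s -> z, t -> d / V _ V: no change
surface: fidatpubo

cell NUM=ta, TOR=pa, MOD=vo, SUR=fe:
underlying: fidat-p-o-o-z
1. a, o -> 0 / V _: fires at position(s) 8: fidatpoz
2. s -> z, t -> d / V _ V: no change
surface: fidatpoz

cell NUM=ta, TOR=gu, MOD=ta, SUR=fe:
underlying: fidat-p-s-o-o
1. a, o -> 0 / V _: fires at position(s) 9: fidatpso
2. s -> z, t -> d / V _ V: no change
surface: fidatpso


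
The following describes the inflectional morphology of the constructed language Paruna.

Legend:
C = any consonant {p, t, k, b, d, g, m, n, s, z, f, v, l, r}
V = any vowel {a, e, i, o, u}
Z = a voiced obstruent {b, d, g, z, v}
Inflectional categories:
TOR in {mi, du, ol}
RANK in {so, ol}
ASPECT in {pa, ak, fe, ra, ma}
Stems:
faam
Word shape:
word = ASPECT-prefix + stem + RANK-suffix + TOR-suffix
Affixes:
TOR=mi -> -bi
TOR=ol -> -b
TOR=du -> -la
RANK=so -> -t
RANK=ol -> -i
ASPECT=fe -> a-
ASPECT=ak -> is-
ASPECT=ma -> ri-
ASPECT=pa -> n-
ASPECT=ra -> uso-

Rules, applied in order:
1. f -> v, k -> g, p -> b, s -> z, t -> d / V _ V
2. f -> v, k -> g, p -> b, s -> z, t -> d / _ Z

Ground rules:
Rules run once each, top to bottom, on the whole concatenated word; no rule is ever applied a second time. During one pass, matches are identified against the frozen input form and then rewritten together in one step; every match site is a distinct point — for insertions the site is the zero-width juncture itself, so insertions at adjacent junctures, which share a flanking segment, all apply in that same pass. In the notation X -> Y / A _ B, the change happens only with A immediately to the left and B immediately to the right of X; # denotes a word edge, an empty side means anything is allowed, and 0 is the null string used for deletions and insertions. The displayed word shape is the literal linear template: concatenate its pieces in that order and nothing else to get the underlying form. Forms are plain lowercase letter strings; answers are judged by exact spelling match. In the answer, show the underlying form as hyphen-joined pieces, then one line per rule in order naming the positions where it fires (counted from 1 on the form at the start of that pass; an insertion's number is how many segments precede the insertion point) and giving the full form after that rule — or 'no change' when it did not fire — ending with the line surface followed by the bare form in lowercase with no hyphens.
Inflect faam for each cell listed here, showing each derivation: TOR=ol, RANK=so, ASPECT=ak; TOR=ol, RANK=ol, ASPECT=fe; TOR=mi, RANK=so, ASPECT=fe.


cell TOR=ol, RANK=so, ASPECT=ak:
underlying: is-faam-t-b
1. f -> v, k -> g, p -> b, s -> z, t -> d / V _ V: no change
2. f -> v, k -> g, p -> b, s -> z, t -> d / _ Z: fires at position(s) 7: isfaamdb
surface: isfaamdb

cell TOR=ol, RANK=ol, ASPECT=fe:
underlying: a-faam-i-b
1. f -> v, k -> g, p -> b, s -> z, t -> d / V _ V: fires at position(s) 2: avaamib
2. f -> v, k -> g, p -> b, s -> z, t -> d / _ Z: no change
surface: avaamib

cell TOR=mi, RANK=so, ASPECT=fe:
underlying: a-faam-t-bi
1. f -> v, k -> g, p -> b, s -> z, t -> d / V _ V: fires at position(s) 2: avaamtbi
2. f -> v, k -> g, p -> b, s -> z, t -> d / _ Z: fires at position(s) 6: avaamdbi
surface: avaamdbi


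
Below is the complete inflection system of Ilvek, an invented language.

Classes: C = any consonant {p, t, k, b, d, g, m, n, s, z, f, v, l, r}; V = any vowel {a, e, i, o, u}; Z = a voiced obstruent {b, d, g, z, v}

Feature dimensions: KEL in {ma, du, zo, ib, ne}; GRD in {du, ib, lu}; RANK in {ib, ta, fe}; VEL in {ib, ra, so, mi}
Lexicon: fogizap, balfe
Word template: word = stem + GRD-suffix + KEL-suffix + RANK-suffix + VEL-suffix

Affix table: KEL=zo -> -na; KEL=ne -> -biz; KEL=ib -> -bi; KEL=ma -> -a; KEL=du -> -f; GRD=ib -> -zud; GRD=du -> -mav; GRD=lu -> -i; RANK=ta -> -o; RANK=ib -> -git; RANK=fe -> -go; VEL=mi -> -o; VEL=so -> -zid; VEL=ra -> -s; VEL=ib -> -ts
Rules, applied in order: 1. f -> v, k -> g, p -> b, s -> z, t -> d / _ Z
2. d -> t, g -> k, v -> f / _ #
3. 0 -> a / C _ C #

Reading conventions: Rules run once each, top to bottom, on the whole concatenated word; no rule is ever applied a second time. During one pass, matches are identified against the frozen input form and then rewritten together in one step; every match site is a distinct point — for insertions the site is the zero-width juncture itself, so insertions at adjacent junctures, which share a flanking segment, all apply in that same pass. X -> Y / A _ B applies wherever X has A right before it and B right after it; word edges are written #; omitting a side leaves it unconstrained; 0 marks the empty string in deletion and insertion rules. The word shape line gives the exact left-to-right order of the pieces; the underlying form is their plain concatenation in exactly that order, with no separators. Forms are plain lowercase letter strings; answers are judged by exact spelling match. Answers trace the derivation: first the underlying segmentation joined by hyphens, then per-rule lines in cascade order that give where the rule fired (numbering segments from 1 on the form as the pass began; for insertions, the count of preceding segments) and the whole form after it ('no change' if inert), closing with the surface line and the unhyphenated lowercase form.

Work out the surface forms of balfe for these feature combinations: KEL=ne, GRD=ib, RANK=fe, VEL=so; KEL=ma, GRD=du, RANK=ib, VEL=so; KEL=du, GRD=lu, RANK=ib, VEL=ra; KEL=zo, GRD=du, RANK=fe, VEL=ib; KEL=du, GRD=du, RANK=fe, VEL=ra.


cell KEL=ne, GRD=ib, RANK=fe, VEL=so:
underlying: balfe-zud-biz-go-zid
1. f -> v, k -> g, p -> b, s -> z, t -> d / _ Z: no change
2. d -> t, g -> k, v -> f / _ #: fires at position(s) 16: balfezudbizgozit
3. 0 -> a / C _ C #: no change
surface: balfezudbizgozit

cell KEL=ma, GRD=du, RANK=ib, VEL=so:
underlying: balfe-mav-a-git-zid
1. f -> v, k -> g, p -> b, s -> z, t -> d / _ Z: fires at position(s) 12: balfemavagidzid
2. d -> t, g -> k, v -> f / _ #: fires at position(s) 15: balfemavagidzit
3. 0 -> a / C _ C #: no change
surface: balfemavagidzit

cell KEL=du, GRD=lu, RANK=ib, VEL=ra:
underlying: balfe-i-f-git-s
1. f -> v, k -> g, p -> b, s -> z, t -> d / _ Z: fires at position(s) 7: balfeivgits
2. d -> t, g -> k, v -> f / _ #: no change
3. 0 -> a / C _ C #: inserts after position(s) 10: balfeivgitas
surface: balfeivgitas

cell KEL=zo, GRD=du, RANK=fe, VEL=ib:
underlying: balfe-mav-na-go-ts
1. f -> v, k -> g, p -> b, s -> z, t -> d / _ Z: no change
2. d -> t, g -> k, v -> f / _ #: no change
3. 0 -> a / C _ C #: inserts after position(s) 13: balfemavnagotas
surface: balfemavnagotas

cell KEL=du, GRD=du, RANK=fe, VEL=ra:
underlying: balfe-mav-f-go-s
1. f -> v, k -> g, p -> b, s -> z, t -> d / _ Z: fires at position(s) 9: balfemavvgos
2. d -> t, g -> k, v -> f / _ #: no change
3. 0 -> a / C _ C #: no change
surface: balfemavvgos


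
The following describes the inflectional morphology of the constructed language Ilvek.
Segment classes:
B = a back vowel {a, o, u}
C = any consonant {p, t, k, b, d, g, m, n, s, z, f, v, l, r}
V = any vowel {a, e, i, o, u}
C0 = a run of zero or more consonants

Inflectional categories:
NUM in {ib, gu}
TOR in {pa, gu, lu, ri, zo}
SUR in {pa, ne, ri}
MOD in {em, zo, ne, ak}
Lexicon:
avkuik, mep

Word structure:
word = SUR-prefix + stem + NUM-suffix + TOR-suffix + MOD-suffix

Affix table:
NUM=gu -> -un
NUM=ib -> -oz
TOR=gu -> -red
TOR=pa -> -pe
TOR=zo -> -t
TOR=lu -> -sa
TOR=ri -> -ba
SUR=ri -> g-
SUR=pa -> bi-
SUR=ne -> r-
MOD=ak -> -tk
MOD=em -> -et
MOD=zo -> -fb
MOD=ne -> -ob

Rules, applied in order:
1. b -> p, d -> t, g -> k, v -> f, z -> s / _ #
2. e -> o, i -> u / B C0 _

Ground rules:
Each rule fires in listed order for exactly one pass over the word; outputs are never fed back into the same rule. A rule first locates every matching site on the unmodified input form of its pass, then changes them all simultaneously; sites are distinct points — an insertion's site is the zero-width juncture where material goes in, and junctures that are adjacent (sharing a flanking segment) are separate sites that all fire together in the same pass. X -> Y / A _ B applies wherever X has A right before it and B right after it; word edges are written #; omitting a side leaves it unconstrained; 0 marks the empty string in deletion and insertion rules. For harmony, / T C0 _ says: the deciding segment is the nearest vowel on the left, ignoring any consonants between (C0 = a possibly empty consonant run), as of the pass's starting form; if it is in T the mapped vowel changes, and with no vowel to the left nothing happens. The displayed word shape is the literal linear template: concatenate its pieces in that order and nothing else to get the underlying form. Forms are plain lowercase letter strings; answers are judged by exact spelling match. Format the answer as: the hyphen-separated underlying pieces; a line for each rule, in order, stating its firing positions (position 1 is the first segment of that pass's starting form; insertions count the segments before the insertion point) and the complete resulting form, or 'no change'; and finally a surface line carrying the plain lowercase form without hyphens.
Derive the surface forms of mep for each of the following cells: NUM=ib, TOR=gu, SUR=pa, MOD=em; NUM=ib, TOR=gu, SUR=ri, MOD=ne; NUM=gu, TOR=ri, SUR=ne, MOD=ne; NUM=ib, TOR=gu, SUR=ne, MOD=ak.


cell NUM=ib, TOR=gu, SUR=pa, MOD=em:
underlying: bi-mep-oz-red-et
1. b -> p, d -> t, g -> k, v -> f, z -> s / _ #: no change
2. e -> o, i -> u / B C0 _: fires at position(s) 9: bimepozrodet
surface: bimepozrodet

cell NUM=ib, TOR=gu, SUR=ri, MOD=ne:
underlying: g-mep-oz-red-ob
1. b -> p, d -> t, g -> k, v -> f, z -> s / _ #: fires at position(s) 11: gmepozredop
2. e -> o, i -> u / B C0 _: fires at position(s) 8: gmepozrodop
surface: gmepozrodop

cell NUM=gu, TOR=ri, SUR=ne, MOD=ne:
underlying: r-mep-un-ba-ob
1. b -> p, d -> t, g -> k, v -> f, z -> s / _ #: fires at position(s) 10: rmepunbaop
2. e -> o, i -> u / B C0 _: no change
surface: rmepunbaop

cell NUM=ib, TOR=gu, SUR=ne, MOD=ak:
underlying: r-mep-oz-red-tk
1. b -> p, d -> t, g -> k, v -> f, z -> s / _ #: no change
2. e -> o, i -> u / B C0 _: fires at position(s) 8: rmepozrodtk
surface: rmepozrodtk


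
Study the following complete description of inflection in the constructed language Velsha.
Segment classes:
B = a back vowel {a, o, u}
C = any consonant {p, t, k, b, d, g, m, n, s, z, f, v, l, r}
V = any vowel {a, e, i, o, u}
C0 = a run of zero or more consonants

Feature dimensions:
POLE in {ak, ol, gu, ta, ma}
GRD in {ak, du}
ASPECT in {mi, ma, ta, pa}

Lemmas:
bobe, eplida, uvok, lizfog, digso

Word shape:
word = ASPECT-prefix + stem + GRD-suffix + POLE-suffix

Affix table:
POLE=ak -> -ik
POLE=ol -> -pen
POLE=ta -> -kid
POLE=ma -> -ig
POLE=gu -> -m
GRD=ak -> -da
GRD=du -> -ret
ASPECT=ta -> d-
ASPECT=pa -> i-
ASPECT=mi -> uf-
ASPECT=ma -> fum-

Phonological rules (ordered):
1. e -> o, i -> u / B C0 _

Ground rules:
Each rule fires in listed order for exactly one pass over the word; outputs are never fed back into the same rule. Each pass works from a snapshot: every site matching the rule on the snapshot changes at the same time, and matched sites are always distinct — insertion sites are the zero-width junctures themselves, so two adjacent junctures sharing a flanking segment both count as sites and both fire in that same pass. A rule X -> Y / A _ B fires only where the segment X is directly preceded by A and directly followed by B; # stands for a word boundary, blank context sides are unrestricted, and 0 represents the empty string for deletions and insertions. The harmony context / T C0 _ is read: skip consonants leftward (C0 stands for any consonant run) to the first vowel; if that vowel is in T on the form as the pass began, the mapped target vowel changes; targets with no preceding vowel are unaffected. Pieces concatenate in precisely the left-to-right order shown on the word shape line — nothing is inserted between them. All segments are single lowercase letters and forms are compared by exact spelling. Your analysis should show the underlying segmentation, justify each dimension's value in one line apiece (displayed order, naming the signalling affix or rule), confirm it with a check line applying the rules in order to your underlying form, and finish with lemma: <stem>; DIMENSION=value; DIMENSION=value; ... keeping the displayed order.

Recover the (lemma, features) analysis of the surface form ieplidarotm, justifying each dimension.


underlying: i-eplida-ret-m
POLE=gu - signalled by the affix -m
GRD=du - signalled by the affix -ret
ASPECT=pa - signalled by the affix i-
check: ieplidaretm -> ieplidarotm
lemma: eplida; POLE=gu; GRD=du; ASPECT=pa


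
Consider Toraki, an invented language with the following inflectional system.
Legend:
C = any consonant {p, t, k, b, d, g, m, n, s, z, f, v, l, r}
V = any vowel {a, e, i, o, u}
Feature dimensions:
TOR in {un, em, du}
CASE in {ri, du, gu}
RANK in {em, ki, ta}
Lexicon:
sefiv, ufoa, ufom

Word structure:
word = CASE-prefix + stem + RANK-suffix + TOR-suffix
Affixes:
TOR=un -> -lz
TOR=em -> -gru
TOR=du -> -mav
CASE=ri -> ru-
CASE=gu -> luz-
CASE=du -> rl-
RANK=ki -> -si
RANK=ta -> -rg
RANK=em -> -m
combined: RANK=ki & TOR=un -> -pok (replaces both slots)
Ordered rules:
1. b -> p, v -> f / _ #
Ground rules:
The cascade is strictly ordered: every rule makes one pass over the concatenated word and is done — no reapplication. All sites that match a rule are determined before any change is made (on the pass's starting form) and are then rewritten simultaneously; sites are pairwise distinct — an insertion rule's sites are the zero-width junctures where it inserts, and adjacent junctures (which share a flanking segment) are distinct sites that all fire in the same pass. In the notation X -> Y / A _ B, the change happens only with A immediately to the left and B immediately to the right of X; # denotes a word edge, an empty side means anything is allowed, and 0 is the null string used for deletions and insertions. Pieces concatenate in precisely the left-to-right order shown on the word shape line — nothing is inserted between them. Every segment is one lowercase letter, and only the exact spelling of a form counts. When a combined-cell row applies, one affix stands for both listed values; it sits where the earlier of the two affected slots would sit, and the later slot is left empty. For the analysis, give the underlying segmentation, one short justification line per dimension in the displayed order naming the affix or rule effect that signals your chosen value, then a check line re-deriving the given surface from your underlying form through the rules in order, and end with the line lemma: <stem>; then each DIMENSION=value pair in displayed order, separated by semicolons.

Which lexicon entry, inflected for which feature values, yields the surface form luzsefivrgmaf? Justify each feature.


underlying: luz-sefiv-rg-mav
TOR=du - signalled by the affix -mav
CASE=gu - signalled by the affix luz-
RANK=ta - signalled by the affix -rg
check: luzsefivrgmav -> luzsefivrgmaf
lemma: sefiv; TOR=du; CASE=gu; RANK=ta


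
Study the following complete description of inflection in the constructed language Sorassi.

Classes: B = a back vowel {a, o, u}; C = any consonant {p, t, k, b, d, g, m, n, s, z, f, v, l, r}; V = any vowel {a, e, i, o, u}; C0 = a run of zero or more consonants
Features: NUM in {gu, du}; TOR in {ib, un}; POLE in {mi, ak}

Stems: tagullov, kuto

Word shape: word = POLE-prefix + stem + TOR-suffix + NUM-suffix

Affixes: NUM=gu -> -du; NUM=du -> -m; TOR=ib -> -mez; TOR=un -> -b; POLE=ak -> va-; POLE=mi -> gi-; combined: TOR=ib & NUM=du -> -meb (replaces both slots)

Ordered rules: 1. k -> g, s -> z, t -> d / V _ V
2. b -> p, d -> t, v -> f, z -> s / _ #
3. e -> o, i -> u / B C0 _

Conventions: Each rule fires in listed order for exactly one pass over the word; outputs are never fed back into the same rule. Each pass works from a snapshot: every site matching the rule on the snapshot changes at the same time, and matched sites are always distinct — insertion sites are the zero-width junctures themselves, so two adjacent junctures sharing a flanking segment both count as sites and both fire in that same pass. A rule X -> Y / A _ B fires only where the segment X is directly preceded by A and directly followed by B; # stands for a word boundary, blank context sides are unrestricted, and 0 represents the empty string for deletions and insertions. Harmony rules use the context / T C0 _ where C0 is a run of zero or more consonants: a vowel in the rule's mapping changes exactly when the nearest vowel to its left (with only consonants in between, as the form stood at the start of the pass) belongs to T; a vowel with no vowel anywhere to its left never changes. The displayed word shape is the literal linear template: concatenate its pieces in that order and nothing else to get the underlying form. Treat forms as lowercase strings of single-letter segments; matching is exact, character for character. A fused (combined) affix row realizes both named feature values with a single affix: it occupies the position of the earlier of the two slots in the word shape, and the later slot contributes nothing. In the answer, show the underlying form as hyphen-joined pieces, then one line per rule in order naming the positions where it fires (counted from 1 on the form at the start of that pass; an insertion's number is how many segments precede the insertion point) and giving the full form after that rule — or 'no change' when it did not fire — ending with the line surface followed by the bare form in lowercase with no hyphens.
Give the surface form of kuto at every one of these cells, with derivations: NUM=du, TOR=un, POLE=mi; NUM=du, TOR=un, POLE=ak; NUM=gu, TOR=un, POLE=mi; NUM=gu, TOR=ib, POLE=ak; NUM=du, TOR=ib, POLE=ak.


cell NUM=du, TOR=un, POLE=mi:
underlying: gi-kuto-b-m
1. k -> g, s -> z, t -> d / V _ V: fires at position(s) 3, 5: gigudobm
2. b -> p, d -> t, v -> f, z -> s / _ #: no change
3. e -> o, i -> u / B C0 _: no change
surface: gigudobm

cell NUM=du, TOR=un, POLE=ak:
underlying: va-kuto-b-m
1. k -> g, s -> z, t -> d / V _ V: fires at position(s) 3, 5: vagudobm
2. b -> p, d -> t, v -> f, z -> s / _ #: no change
3. e -> o, i -> u / B C0 _: no change
surface: vagudobm

cell NUM=gu, TOR=un, POLE=mi:
underlying: gi-kuto-b-du
1. k -> g, s -> z, t -> d / V _ V: fires at position(s) 3, 5: gigudobdu
2. b -> p, d -> t, v -> f, z -> s / _ #: no change
3. e -> o, i -> u / B C0 _: no change
surface: gigudobdu

cell NUM=gu, TOR=ib, POLE=ak:
underlying: va-kuto-mez-du
1. k -> g, s -> z, t -> d / V _ V: fires at position(s) 3, 5: vagudomezdu
2. b -> p, d -> t, v -> f, z -> s / _ #: no change
3. e -> o, i -> u / B C0 _: fires at position(s) 8: vagudomozdu
surface: vagudomozdu

cell NUM=du, TOR=ib, POLE=ak:
underlying: va-kuto-meb
1. k -> g, s -> z, t -> d / V _ V: fires at position(s) 3, 5: vagudomeb
2. b -> p, d -> t, v -> f, z -> s / _ #: fires at position(s) 9: vagudomep
3. e -> o, i -> u / B C0 _: fires at position(s) 8: vagudomop
surface: vagudomop


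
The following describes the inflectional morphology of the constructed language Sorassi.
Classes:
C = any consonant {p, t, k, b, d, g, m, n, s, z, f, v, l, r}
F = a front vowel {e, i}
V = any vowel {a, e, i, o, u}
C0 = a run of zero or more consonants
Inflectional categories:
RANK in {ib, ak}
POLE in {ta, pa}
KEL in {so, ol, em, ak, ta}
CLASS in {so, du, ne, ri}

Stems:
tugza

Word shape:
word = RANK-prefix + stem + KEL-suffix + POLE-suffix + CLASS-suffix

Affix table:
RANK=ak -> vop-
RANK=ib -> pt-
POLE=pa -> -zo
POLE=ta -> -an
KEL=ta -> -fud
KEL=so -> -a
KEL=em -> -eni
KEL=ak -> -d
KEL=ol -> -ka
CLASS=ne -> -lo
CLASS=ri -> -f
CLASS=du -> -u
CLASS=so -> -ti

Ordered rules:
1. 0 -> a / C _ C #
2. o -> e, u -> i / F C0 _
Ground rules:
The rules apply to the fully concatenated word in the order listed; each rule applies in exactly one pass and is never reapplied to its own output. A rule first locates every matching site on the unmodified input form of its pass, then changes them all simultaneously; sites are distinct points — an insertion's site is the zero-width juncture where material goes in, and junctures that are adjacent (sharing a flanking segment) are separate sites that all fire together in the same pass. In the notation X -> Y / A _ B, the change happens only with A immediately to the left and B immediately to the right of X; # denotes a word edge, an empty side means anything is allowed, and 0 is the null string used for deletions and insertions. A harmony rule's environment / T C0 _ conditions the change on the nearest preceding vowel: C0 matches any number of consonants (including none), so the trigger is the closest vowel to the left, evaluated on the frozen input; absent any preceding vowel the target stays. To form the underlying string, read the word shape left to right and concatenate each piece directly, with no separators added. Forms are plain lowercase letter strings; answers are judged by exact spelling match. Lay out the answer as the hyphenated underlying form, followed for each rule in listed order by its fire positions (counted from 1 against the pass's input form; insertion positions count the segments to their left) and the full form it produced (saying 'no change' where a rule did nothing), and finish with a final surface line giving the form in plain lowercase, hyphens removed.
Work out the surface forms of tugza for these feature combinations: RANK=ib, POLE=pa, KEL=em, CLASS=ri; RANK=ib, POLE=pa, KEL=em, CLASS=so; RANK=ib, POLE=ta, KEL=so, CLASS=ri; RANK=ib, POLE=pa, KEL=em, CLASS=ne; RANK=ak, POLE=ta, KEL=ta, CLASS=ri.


cell RANK=ib, POLE=pa, KEL=em, CLASS=ri:
underlying: pt-tugza-eni-zo-f
1. 0 -> a / C _ C #: no change
2. o -> e, u -> i / F C0 _: fires at position(s) 12: pttugzaenizef
surface: pttugzaenizef

cell RANK=ib, POLE=pa, KEL=em, CLASS=so:
underlying: pt-tugza-eni-zo-ti
1. 0 -> a / C _ C #: no change
2. o -> e, u -> i / F C0 _: fires at position(s) 12: pttugzaenizeti
surface: pttugzaenizeti

cell RANK=ib, POLE=ta, KEL=so, CLASS=ri:
underlying: pt-tugza-a-an-f
1. 0 -> a / C _ C #: inserts after position(s) 10: pttugzaaanaf
2. o -> e, u -> i / F C0 _: no change
surface: pttugzaaanaf

cell RANK=ib, POLE=pa, KEL=em, CLASS=ne:
underlying: pt-tugza-eni-zo-lo
1. 0 -> a / C _ C #: no change
2. o -> e, u -> i / F C0 _: fires at position(s) 12: pttugzaenizelo
surface: pttugzaenizelo

cell RANK=ak, POLE=ta, KEL=ta, CLASS=ri:
underlying: vop-tugza-fud-an-f
1. 0 -> a / C _ C #: inserts after position(s) 13: voptugzafudanaf
2. o -> e, u -> i / F C0 _: no change
surface: voptugzafudanaf
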